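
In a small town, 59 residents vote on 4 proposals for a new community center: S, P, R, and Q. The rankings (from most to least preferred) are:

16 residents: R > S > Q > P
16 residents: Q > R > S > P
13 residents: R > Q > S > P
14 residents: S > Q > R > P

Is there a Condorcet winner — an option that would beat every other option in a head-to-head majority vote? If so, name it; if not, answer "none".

Checking pairwise contests:
R beats S 45–14.
S beats P 59–0.
Q beats R 30–29.
S beats Q 30–29.
Every option loses at least one head-to-head, so there is no Condorcet winner.

none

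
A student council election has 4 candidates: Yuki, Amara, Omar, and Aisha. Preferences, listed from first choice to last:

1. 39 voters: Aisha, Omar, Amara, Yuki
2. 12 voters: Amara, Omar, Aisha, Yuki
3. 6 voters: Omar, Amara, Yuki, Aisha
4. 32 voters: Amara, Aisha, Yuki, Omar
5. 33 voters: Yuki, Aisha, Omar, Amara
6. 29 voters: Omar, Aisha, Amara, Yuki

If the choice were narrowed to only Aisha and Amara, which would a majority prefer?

Voters preferring Aisha to Amara: 101; preferring Amara to Aisha: 50.
Aisha wins the head-to-head.

Aisha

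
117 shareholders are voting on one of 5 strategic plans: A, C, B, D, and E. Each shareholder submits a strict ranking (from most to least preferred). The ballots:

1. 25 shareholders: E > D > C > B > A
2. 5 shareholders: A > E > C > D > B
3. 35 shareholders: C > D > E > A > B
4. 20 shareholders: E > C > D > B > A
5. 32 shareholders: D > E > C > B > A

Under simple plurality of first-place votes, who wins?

E

First-place votes: A 5, C 35, B 0, D 32, E 45.
E has the most first-place votes.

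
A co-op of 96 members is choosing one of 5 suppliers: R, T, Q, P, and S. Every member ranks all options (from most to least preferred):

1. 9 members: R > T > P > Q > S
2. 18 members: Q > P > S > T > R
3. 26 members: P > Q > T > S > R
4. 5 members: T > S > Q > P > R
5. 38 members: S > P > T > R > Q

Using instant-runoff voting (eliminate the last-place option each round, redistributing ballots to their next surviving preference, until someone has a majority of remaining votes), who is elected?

P

Round 1: R 9, T 5, Q 18, P 26, S 38. Eliminate T.
Round 2: R 9, Q 18, P 26, S 43. Eliminate R.
Round 3: Q 18, P 35, S 43. Eliminate Q.
Round 4: P 53, S 43. P has a majority.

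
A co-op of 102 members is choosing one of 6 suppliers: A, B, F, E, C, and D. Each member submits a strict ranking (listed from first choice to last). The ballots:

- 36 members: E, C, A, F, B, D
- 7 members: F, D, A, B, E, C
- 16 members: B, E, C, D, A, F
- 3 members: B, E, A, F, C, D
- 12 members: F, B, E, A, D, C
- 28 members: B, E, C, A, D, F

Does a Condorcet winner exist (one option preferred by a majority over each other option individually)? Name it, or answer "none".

Checking pairwise contests:
B beats A 59–43.
F beats B 55–47.
A beats F 83–19.
B beats E 66–36.
B beats C 66–36.
A beats D 79–23.
Every option loses at least one head-to-head, so there is no Condorcet winner.

none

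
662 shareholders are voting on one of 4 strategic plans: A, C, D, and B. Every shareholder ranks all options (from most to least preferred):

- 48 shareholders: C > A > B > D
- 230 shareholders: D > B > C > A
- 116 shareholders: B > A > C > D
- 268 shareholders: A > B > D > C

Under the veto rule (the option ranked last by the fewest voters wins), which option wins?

B

Last-place votes: A 230, C 268, D 164, B 0.
B is ranked last by the fewest voters, so B wins.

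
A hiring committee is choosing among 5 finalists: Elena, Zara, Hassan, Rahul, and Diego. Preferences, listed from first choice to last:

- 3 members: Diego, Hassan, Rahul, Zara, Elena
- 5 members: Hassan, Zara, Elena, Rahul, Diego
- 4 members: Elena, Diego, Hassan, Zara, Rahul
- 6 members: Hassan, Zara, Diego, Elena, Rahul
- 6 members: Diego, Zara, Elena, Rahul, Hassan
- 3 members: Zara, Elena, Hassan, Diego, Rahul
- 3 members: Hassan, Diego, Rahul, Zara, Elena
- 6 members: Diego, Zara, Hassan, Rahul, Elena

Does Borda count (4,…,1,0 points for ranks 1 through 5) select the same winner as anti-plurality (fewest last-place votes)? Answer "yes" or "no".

Borda — scores: Elena 53, Zara 91, Hassan 91, Rahul 29, Diego 96. Winner: Diego.
Anti-plurality — last-place votes: Elena 12, Zara 0, Hassan 6, Rahul 13, Diego 5. Winner: Zara.
The two methods disagree.

no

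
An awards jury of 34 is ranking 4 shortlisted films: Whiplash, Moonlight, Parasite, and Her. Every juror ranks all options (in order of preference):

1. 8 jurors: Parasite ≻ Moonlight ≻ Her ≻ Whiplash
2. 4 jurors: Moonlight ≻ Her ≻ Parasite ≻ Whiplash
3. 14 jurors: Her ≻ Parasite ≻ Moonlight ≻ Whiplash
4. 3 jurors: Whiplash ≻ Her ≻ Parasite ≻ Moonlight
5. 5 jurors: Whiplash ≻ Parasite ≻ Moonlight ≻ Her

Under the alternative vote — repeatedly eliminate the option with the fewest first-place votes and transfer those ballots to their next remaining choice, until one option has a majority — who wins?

Her

Round 1: Whiplash 8, Moonlight 4, Parasite 8, Her 14. Eliminate Moonlight.
Round 2: Whiplash 8, Parasite 8, Her 18. Her has a majority.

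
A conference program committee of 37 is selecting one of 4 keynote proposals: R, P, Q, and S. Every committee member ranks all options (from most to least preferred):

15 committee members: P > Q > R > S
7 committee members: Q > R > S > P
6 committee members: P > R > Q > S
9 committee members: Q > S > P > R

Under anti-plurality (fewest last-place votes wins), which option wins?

Q

Last-place votes: R 9, P 7, Q 0, S 21.
Q is ranked last by the fewest voters, so Q wins.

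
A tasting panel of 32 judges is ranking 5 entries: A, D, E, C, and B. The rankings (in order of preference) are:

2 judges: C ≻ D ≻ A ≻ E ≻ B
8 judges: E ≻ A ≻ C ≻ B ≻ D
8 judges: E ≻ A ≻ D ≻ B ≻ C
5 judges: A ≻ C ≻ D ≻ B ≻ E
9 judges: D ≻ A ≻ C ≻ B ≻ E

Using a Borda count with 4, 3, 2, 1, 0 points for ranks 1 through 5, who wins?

A: 2·2 + 8·3 + 8·3 + 5·4 + 9·3 = 99
D: 2·3 + 8·0 + 8·2 + 5·2 + 9·4 = 68
E: 2·1 + 8·4 + 8·4 + 5·0 + 9·0 = 66
C: 2·4 + 8·2 + 8·0 + 5·3 + 9·2 = 57
B: 2·0 + 8·1 + 8·1 + 5·1 + 9·1 = 30
A has the highest Borda score (99).

A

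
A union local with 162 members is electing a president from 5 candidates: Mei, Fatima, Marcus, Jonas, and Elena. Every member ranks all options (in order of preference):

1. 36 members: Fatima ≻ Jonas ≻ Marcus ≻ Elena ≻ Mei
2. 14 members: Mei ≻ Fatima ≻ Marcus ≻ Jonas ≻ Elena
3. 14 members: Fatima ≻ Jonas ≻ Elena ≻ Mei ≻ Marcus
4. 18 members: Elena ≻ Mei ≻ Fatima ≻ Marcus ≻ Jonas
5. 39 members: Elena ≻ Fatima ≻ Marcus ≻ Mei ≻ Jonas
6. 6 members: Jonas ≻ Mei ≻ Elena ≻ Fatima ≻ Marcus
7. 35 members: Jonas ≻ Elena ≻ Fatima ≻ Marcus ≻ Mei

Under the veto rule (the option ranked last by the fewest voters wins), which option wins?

Fatima

Last-place votes: Mei 71, Fatima 0, Marcus 20, Jonas 57, Elena 14.
Fatima is ranked last by the fewest voters, so Fatima wins.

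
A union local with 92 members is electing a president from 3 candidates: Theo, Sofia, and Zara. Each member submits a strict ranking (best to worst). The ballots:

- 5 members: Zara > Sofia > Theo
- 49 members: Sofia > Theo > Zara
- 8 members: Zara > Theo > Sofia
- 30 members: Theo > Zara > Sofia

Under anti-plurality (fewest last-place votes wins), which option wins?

Theo

Last-place votes: Theo 5, Sofia 38, Zara 49.
Theo is ranked last by the fewest voters, so Theo wins.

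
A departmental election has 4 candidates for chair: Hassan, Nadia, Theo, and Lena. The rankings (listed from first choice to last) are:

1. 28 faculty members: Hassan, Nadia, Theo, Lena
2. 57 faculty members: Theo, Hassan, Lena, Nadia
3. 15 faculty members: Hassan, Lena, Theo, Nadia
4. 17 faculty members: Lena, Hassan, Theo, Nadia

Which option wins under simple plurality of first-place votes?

First-place votes: Hassan 43, Nadia 0, Theo 57, Lena 17.
Theo has the most first-place votes.

Theo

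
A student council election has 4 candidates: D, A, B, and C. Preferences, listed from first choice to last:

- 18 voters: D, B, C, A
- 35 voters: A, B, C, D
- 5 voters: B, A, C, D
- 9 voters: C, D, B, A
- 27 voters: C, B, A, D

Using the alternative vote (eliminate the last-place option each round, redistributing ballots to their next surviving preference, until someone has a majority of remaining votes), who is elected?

Round 1: D 18, A 35, B 5, C 36. Eliminate B.
Round 2: D 18, A 40, C 36. Eliminate D.
Round 3: A 40, C 54. C has a majority.

C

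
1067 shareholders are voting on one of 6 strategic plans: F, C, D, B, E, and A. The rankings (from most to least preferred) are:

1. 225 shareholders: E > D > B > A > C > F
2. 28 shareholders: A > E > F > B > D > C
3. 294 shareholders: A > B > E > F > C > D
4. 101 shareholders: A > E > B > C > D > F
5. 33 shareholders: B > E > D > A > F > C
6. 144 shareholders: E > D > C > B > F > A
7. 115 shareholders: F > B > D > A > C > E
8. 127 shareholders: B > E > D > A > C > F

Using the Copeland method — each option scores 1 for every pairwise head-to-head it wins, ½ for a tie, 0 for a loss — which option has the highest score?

F: loses to C, D, B, E, and A → score 0.
C: beats F; loses to D, B, E, and A → score 1.
D: beats F, C, and A; loses to B and E → score 3.
B: beats F, C, D, E, and A → score 5.
E: beats F, C, and D; loses to B and A → score 3.
A: beats F, C, and E; loses to D and B → score 3.
B has the best pairwise record.

B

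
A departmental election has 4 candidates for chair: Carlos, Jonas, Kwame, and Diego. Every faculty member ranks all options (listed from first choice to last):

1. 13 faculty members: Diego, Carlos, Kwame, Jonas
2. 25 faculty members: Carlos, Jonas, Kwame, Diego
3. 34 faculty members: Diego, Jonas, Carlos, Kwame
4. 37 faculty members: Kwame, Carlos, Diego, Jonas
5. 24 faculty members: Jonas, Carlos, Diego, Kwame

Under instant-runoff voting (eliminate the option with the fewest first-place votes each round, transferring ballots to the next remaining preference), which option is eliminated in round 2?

Round 1: Carlos 25, Jonas 24, Kwame 37, Diego 47. Eliminate Jonas.
Round 2: Carlos 49, Kwame 37, Diego 47. Eliminate Kwame.

Kwame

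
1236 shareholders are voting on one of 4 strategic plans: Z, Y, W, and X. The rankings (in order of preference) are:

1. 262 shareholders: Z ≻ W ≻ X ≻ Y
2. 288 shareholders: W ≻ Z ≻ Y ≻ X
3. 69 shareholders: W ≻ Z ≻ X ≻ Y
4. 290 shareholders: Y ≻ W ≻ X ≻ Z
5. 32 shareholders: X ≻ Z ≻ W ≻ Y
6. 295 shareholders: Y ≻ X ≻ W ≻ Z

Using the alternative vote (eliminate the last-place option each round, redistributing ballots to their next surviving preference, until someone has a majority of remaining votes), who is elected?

Round 1: Z 262, Y 585, W 357, X 32. Eliminate X.
Round 2: Z 294, Y 585, W 357. Eliminate Z.
Round 3: Y 585, W 651. W has a majority.

W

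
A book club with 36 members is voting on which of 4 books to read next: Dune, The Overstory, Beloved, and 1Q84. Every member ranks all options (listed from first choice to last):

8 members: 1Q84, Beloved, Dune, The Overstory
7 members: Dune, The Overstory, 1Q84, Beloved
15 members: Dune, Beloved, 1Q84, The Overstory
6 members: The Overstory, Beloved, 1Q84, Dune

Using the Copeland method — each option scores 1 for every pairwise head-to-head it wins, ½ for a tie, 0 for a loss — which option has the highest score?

Dune: beats The Overstory, Beloved, and 1Q84 → score 3.
The Overstory: loses to Dune, Beloved, and 1Q84 → score 0.
Beloved: beats The Overstory and 1Q84; loses to Dune → score 2.
1Q84: beats The Overstory; loses to Dune and Beloved → score 1.
Dune has the best pairwise record.

Dune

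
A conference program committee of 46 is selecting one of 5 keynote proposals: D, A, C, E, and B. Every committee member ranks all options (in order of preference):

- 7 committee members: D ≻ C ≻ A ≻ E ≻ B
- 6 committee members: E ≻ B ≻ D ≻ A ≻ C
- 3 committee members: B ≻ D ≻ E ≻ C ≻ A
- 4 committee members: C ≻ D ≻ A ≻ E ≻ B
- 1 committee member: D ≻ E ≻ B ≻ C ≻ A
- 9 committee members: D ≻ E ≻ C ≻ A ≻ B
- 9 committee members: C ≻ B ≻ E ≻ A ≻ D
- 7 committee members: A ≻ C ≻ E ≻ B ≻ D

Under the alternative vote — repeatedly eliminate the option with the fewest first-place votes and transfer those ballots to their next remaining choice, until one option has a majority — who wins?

D

Round 1: D 17, A 7, C 13, E 6, B 3. Eliminate B.
Round 2: D 20, A 7, C 13, E 6. Eliminate E.
Round 3: D 26, A 7, C 13. D has a majority.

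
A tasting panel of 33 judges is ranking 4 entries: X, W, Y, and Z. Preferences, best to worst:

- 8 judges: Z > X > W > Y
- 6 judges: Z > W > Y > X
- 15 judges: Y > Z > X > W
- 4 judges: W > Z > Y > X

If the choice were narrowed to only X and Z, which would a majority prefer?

Voters preferring X to Z: 0; preferring Z to X: 33.
Z wins the head-to-head.

Z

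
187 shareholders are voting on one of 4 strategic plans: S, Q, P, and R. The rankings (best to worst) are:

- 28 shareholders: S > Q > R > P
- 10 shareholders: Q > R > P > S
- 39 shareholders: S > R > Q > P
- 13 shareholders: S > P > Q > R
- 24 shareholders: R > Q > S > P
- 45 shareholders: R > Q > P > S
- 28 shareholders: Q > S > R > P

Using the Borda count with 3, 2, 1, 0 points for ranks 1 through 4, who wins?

S: 28·3 + 10·0 + 39·3 + 13·3 + 24·1 + 45·0 + 28·2 = 320
Q: 28·2 + 10·3 + 39·1 + 13·1 + 24·2 + 45·2 + 28·3 = 360
P: 28·0 + 10·1 + 39·0 + 13·2 + 24·0 + 45·1 + 28·0 = 81
R: 28·1 + 10·2 + 39·2 + 13·0 + 24·3 + 45·3 + 28·1 = 361
R has the highest Borda score (361).

R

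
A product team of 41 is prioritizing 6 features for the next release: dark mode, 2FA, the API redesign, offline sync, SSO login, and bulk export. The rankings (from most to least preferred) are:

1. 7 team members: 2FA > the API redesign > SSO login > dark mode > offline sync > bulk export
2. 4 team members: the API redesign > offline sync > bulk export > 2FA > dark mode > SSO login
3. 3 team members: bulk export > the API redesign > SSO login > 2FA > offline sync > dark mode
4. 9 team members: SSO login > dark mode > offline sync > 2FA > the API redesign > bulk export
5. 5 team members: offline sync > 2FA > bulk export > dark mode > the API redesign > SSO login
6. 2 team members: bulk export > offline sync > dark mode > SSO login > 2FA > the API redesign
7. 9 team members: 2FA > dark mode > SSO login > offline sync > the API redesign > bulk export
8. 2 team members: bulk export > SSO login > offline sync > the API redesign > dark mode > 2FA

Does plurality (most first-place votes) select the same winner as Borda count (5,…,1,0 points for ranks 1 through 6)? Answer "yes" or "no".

yes

Plurality — first-place votes: dark mode 0, 2FA 16, the API redesign 4, offline sync 5, SSO login 9, bulk export 7. Winner: 2FA.
Borda — scores: dark mode 108, 2FA 134, the API redesign 87, offline sync 110, SSO login 114, bulk export 62. Winner: 2FA.
The two methods agree.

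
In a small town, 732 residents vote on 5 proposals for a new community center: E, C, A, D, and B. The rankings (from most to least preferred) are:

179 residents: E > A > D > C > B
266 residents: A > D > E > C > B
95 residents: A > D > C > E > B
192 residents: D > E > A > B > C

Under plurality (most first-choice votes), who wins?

A

First-place votes: E 179, C 0, A 361, D 192, B 0.
A has the most first-place votes.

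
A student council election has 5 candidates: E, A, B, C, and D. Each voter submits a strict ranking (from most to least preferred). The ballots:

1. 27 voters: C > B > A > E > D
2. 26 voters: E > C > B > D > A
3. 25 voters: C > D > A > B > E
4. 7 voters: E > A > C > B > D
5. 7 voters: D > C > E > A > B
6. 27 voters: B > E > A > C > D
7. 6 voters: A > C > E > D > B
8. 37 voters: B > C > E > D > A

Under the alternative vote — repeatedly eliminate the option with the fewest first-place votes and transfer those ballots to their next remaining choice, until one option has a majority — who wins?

Round 1: E 33, A 6, B 64, C 52, D 7. Eliminate A.
Round 2: E 33, B 64, C 58, D 7. Eliminate D.
Round 3: E 33, B 64, C 65. Eliminate E.
Round 4: B 64, C 98. C has a majority.

C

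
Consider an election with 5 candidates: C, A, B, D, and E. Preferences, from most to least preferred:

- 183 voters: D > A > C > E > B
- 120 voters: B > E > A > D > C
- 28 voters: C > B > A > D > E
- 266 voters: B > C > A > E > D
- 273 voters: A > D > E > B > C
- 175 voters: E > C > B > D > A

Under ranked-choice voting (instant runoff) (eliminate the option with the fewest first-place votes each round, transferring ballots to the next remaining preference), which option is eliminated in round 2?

E

Round 1: C 28, A 273, B 386, D 183, E 175. Eliminate C.
Round 2: A 273, B 414, D 183, E 175. Eliminate E.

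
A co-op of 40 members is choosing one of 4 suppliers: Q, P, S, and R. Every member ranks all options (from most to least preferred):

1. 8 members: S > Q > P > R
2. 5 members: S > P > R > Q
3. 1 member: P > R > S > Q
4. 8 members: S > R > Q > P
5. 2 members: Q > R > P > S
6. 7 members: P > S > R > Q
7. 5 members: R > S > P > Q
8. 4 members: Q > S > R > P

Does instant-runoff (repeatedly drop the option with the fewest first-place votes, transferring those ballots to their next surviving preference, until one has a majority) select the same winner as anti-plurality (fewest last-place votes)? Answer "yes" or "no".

yes

Instant-runoff — R1 Q 6, P 8, S 21, R 5 (S winner). Winner: S.
Anti-plurality — last-place votes: Q 18, P 12, S 2, R 8. Winner: S.
The two methods agree.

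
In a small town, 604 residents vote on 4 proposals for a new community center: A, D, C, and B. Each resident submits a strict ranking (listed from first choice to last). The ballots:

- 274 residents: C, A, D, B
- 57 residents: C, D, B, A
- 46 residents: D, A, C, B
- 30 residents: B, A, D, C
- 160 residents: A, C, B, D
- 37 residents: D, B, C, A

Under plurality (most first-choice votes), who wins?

First-place votes: A 160, D 83, C 331, B 30.
C has the most first-place votes.

C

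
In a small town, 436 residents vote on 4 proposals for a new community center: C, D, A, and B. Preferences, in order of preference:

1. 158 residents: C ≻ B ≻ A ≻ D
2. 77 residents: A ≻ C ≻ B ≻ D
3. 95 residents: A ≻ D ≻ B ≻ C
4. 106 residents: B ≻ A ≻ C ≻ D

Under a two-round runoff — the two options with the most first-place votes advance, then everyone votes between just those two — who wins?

Round 1 first-place votes: C 158, D 0, A 172, B 106.
A and C advance.
Runoff: A is preferred to C by 278 voters; C by 158.
A wins the runoff.

A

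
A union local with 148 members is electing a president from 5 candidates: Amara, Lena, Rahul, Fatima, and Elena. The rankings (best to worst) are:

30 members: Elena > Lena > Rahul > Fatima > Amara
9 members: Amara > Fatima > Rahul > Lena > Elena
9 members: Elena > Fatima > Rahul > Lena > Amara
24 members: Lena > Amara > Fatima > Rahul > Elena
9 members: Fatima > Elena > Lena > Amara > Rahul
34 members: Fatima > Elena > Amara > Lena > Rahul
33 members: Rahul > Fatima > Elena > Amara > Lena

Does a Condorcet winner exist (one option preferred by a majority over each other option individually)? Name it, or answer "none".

Fatima vs Amara: 115–33 for Fatima.
Fatima vs Lena: 94–54 for Fatima.
Fatima vs Rahul: 85–63 for Fatima.
Fatima vs Elena: 109–39 for Fatima.
Fatima beats every other option head-to-head.

Fatima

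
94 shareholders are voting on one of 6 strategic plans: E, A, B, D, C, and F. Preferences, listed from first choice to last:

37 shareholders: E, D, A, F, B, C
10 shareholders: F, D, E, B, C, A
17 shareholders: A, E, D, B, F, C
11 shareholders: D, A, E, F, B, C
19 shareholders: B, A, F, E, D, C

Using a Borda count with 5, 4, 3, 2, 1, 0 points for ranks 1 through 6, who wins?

E: 37·5 + 10·3 + 17·4 + 11·3 + 19·2 = 354
A: 37·3 + 10·0 + 17·5 + 11·4 + 19·4 = 316
B: 37·1 + 10·2 + 17·2 + 11·1 + 19·5 = 197
D: 37·4 + 10·4 + 17·3 + 11·5 + 19·1 = 313
C: 37·0 + 10·1 + 17·0 + 11·0 + 19·0 = 10
F: 37·2 + 10·5 + 17·1 + 11·2 + 19·3 = 220
E has the highest Borda score (354).

E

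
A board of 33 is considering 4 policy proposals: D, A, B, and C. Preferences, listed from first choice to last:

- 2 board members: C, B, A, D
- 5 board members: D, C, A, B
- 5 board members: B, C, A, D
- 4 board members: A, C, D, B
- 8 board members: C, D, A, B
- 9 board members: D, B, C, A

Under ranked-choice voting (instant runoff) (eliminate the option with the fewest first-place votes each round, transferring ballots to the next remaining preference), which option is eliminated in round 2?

Round 1: D 14, A 4, B 5, C 10. Eliminate A.
Round 2: D 14, B 5, C 14. Eliminate B.

B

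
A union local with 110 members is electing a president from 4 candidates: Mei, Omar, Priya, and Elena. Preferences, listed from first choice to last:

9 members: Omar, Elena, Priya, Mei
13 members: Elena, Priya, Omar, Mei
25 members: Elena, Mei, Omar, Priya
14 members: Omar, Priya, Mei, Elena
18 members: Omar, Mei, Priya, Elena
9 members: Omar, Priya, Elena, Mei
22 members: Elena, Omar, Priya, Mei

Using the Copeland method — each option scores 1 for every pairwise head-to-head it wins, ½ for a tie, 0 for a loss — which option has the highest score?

Elena

Mei: loses to Omar, Priya, and Elena → score 0.
Omar: beats Mei and Priya; loses to Elena → score 2.
Priya: beats Mei; loses to Omar and Elena → score 1.
Elena: beats Mei, Omar, and Priya → score 3.
Elena has the best pairwise record.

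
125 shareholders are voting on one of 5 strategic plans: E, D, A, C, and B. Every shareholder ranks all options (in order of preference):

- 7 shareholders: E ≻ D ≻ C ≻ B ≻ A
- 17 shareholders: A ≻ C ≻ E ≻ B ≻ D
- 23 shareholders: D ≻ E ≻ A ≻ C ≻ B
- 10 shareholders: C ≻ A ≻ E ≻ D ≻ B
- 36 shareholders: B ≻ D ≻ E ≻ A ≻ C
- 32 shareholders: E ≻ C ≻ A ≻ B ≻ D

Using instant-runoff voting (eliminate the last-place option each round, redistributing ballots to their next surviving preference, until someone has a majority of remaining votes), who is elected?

Round 1: E 39, D 23, A 17, C 10, B 36. Eliminate C.
Round 2: E 39, D 23, A 27, B 36. Eliminate D.
Round 3: E 62, A 27, B 36. Eliminate A.
Round 4: E 89, B 36. E has a majority.

E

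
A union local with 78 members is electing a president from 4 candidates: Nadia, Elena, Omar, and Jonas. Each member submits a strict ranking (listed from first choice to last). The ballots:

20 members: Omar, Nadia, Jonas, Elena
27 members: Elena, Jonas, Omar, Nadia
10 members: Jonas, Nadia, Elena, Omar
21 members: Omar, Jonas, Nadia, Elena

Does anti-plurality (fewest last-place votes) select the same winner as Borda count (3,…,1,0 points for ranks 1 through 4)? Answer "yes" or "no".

Anti-plurality — last-place votes: Nadia 27, Elena 41, Omar 10, Jonas 0. Winner: Jonas.
Borda — scores: Nadia 81, Elena 91, Omar 150, Jonas 146. Winner: Omar.
The two methods disagree.

no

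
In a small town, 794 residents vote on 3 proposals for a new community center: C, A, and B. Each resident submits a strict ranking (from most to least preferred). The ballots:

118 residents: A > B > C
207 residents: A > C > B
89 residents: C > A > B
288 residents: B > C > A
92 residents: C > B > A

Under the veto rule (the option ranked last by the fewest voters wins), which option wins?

C

Last-place votes: C 118, A 380, B 296.
C is ranked last by the fewest voters, so C wins.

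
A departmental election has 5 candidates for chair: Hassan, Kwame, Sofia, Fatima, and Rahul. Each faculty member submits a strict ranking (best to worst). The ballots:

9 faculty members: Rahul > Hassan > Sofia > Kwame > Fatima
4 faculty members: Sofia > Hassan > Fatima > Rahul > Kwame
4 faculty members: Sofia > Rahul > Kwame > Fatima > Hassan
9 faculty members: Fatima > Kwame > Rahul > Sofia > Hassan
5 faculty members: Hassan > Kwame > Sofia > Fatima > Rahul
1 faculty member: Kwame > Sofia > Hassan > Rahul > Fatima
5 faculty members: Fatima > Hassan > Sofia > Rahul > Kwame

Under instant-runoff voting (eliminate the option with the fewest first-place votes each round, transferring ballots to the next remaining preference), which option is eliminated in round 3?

Rahul

Round 1: Hassan 5, Kwame 1, Sofia 8, Fatima 14, Rahul 9. Eliminate Kwame.
Round 2: Hassan 5, Sofia 9, Fatima 14, Rahul 9. Eliminate Hassan.
Round 3: Sofia 14, Fatima 14, Rahul 9. Eliminate Rahul.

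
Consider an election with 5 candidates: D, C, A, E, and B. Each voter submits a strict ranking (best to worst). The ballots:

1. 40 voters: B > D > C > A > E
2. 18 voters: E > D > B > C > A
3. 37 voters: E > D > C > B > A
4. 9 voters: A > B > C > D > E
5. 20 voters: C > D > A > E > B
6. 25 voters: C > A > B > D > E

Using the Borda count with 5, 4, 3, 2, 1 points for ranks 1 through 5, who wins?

D: 40·4 + 18·4 + 37·4 + 9·2 + 20·4 + 25·2 = 528
C: 40·3 + 18·2 + 37·3 + 9·3 + 20·5 + 25·5 = 519
A: 40·2 + 18·1 + 37·1 + 9·5 + 20·3 + 25·4 = 340
E: 40·1 + 18·5 + 37·5 + 9·1 + 20·2 + 25·1 = 389
B: 40·5 + 18·3 + 37·2 + 9·4 + 20·1 + 25·3 = 459
D has the highest Borda score (528).

D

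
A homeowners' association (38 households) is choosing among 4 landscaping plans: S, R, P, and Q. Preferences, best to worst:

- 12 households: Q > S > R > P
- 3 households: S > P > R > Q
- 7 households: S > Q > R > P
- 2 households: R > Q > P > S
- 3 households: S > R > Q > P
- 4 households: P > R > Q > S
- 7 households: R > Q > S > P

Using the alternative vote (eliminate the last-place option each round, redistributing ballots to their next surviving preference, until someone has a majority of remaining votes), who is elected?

S

Round 1: S 13, R 9, P 4, Q 12. Eliminate P.
Round 2: S 13, R 13, Q 12. Eliminate Q.
Round 3: S 25, R 13. S has a majority.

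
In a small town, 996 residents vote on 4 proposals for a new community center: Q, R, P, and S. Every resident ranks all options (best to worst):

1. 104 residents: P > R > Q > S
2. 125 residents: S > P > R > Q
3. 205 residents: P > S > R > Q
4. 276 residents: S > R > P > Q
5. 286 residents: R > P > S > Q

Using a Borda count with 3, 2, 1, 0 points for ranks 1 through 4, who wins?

P

Q: 104·1 + 125·0 + 205·0 + 276·0 + 286·0 = 104
R: 104·2 + 125·1 + 205·1 + 276·2 + 286·3 = 1948
P: 104·3 + 125·2 + 205·3 + 276·1 + 286·2 = 2025
S: 104·0 + 125·3 + 205·2 + 276·3 + 286·1 = 1899
P has the highest Borda score (2025).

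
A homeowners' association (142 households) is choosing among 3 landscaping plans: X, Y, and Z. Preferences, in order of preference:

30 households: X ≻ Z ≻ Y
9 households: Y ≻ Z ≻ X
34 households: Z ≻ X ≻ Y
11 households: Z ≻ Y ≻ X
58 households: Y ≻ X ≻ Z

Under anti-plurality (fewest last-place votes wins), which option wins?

Last-place votes: X 20, Y 64, Z 58.
X is ranked last by the fewest voters, so X wins.

X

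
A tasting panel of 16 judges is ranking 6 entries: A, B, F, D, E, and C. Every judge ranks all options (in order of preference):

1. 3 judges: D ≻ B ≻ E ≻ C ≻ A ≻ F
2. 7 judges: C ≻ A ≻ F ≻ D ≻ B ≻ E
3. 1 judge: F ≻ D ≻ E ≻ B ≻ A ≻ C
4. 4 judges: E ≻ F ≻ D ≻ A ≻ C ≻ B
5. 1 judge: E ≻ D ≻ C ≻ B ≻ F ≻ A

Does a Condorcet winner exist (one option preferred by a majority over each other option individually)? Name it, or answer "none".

none

Checking pairwise contests:
D beats A 9–7.
A beats B 11–5.
A beats F 10–6.
F beats D 12–4.
B beats E 10–6.
D beats C 9–7.
Every option loses at least one head-to-head, so there is no Condorcet winner.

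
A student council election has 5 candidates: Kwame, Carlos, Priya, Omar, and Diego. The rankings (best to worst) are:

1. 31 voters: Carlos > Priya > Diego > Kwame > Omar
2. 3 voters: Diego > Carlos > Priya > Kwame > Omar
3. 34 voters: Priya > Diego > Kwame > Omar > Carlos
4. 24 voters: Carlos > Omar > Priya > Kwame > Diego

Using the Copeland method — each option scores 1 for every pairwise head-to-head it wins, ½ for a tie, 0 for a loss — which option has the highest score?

Kwame: beats Omar; loses to Carlos, Priya, and Diego → score 1.
Carlos: beats Kwame, Priya, Omar, and Diego → score 4.
Priya: beats Kwame, Omar, and Diego; loses to Carlos → score 3.
Omar: loses to Kwame, Carlos, Priya, and Diego → score 0.
Diego: beats Kwame and Omar; loses to Carlos and Priya → score 2.
Carlos has the best pairwise record.

Carlos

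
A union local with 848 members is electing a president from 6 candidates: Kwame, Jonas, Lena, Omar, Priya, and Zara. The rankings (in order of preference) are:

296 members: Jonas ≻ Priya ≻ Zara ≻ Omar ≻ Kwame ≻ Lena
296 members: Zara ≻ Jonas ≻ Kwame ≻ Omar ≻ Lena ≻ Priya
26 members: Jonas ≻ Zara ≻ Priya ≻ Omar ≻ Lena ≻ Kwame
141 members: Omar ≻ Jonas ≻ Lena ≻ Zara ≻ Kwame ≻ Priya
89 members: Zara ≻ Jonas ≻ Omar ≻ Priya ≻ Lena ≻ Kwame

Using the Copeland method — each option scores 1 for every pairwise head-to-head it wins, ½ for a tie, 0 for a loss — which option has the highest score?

Jonas

Kwame: beats Lena and Priya; loses to Jonas, Omar, and Zara → score 2.
Jonas: beats Kwame, Lena, Omar, Priya, and Zara → score 5.
Lena: beats Priya; loses to Kwame, Jonas, Omar, and Zara → score 1.
Omar: beats Kwame, Lena, and Priya; loses to Jonas and Zara → score 3.
Priya: loses to Kwame, Jonas, Lena, Omar, and Zara → score 0.
Zara: beats Kwame, Lena, Omar, and Priya; loses to Jonas → score 4.
Jonas has the best pairwise record.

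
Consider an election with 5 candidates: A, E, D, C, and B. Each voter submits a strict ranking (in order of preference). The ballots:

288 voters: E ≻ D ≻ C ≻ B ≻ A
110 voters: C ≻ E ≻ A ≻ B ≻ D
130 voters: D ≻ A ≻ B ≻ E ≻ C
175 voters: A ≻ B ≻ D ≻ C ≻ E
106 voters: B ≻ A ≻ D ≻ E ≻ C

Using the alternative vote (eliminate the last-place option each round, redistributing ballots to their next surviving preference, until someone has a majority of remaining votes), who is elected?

A

Round 1: A 175, E 288, D 130, C 110, B 106. Eliminate B.
Round 2: A 281, E 288, D 130, C 110. Eliminate C.
Round 3: A 281, E 398, D 130. Eliminate D.
Round 4: A 411, E 398. A has a majority.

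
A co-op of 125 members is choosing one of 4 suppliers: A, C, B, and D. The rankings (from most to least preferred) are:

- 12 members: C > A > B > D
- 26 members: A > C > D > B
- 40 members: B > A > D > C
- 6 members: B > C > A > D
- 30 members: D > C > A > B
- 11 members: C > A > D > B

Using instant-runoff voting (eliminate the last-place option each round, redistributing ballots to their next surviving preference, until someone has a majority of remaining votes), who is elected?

A

Round 1: A 26, C 23, B 46, D 30. Eliminate C.
Round 2: A 49, B 46, D 30. Eliminate D.
Round 3: A 79, B 46. A has a majority.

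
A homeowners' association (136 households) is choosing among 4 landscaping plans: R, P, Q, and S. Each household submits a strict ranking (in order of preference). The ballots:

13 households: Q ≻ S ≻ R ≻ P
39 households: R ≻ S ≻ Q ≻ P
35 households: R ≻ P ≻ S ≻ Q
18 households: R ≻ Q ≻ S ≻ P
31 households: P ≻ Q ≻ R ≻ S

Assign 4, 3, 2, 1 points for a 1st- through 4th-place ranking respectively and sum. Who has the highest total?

R: 13·2 + 39·4 + 35·4 + 18·4 + 31·2 = 456
P: 13·1 + 39·1 + 35·3 + 18·1 + 31·4 = 299
Q: 13·4 + 39·2 + 35·1 + 18·3 + 31·3 = 312
S: 13·3 + 39·3 + 35·2 + 18·2 + 31·1 = 293
R has the highest Borda score (456).

R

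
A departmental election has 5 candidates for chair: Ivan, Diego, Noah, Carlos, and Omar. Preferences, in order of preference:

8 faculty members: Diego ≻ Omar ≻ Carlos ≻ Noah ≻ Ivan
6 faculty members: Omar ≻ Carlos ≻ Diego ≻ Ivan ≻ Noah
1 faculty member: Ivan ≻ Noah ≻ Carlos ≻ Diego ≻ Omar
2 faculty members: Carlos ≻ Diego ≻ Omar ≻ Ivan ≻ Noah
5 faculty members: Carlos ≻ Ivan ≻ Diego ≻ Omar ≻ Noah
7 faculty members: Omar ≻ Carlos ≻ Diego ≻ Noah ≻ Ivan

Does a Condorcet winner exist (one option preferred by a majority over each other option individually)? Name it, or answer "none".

none

Checking pairwise contests:
Diego beats Ivan 23–6.
Carlos beats Diego 21–8.
Diego beats Noah 28–1.
Omar beats Carlos 21–8.
Diego beats Omar 16–13.
Every option loses at least one head-to-head, so there is no Condorcet winner.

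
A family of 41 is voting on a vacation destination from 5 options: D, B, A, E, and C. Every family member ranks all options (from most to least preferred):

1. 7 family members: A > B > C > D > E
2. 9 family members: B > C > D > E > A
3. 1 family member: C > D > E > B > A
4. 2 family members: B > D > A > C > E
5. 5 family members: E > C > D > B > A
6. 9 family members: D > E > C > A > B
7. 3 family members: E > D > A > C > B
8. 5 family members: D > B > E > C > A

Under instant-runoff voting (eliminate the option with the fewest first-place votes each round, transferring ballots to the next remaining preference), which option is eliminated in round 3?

Round 1: D 14, B 11, A 7, E 8, C 1. Eliminate C.
Round 2: D 15, B 11, A 7, E 8. Eliminate A.
Round 3: D 15, B 18, E 8. Eliminate E.

E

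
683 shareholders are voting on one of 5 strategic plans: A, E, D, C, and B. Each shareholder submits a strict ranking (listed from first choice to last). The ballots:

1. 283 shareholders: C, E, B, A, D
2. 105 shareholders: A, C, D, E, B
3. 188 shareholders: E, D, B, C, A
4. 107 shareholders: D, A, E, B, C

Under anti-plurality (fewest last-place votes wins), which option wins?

Last-place votes: A 188, E 0, D 283, C 107, B 105.
E is ranked last by the fewest voters, so E wins.

E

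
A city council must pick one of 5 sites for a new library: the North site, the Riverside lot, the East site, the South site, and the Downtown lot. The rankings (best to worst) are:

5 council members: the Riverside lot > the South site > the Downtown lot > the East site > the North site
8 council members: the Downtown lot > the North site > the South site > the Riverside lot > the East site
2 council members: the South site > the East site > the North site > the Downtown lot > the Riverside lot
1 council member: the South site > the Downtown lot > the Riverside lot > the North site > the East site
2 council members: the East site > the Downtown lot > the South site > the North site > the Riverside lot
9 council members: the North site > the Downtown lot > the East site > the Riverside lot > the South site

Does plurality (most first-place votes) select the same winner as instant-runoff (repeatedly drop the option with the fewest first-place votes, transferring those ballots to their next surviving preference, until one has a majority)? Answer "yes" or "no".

no

Plurality — first-place votes: the North site 9, the Riverside lot 5, the East site 2, the South site 3, the Downtown lot 8. Winner: the North site.
Instant-runoff — R1 the North site 9, the Riverside lot 5, the East site 2, the South site 3, the Downtown lot 8 (the East site out); R2 the North site 9, the Riverside lot 5, the South site 3, the Downtown lot 10 (the South site out); R3 the North site 11, the Riverside lot 5, the Downtown lot 11 (the Riverside lot out); R4 the North site 11, the Downtown lot 16 (the Downtown lot winner). Winner: the Downtown lot.
The two methods disagree.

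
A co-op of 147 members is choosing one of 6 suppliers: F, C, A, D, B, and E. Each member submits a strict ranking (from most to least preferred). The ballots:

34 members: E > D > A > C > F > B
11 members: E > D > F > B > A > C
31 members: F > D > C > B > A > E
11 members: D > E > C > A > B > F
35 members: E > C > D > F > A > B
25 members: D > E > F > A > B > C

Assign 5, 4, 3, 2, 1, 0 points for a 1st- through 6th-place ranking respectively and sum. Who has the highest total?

D

F: 34·1 + 11·3 + 31·5 + 11·0 + 35·2 + 25·3 = 367
C: 34·2 + 11·0 + 31·3 + 11·3 + 35·4 + 25·0 = 334
A: 34·3 + 11·1 + 31·1 + 11·2 + 35·1 + 25·2 = 251
D: 34·4 + 11·4 + 31·4 + 11·5 + 35·3 + 25·5 = 589
B: 34·0 + 11·2 + 31·2 + 11·1 + 35·0 + 25·1 = 120
E: 34·5 + 11·5 + 31·0 + 11·4 + 35·5 + 25·4 = 544
D has the highest Borda score (589).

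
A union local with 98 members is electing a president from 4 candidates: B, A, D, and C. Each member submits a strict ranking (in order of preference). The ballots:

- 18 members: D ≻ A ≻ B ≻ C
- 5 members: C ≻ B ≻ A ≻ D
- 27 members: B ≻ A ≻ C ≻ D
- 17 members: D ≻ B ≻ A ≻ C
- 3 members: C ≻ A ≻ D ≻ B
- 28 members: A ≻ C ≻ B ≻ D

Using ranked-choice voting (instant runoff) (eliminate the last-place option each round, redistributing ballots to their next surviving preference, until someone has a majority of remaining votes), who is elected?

B

Round 1: B 27, A 28, D 35, C 8. Eliminate C.
Round 2: B 32, A 31, D 35. Eliminate A.
Round 3: B 60, D 38. B has a majority.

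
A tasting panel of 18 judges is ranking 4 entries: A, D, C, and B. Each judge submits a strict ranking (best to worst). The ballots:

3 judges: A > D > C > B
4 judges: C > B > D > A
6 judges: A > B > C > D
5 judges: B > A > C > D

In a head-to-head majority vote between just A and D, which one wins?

Voters preferring A to D: 14; preferring D to A: 4.
A wins the head-to-head.

A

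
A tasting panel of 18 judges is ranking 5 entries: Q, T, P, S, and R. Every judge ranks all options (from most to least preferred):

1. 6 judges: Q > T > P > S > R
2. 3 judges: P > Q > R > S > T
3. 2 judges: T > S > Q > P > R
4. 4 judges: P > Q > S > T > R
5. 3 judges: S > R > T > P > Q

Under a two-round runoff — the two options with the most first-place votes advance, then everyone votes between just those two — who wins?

P

Round 1 first-place votes: Q 6, T 2, P 7, S 3, R 0.
P and Q advance.
Runoff: P is preferred to Q by 10 voters; Q by 8.
P wins the runoff.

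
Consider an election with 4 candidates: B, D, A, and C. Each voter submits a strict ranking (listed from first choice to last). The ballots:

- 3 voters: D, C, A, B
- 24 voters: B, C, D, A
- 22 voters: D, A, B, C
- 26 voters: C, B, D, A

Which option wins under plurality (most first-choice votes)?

C

First-place votes: B 24, D 25, A 0, C 26.
C has the most first-place votes.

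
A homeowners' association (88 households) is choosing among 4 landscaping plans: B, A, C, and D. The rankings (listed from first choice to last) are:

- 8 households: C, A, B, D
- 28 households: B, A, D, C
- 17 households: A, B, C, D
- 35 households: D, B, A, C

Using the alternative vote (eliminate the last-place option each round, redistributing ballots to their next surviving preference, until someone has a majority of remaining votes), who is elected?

B

Round 1: B 28, A 17, C 8, D 35. Eliminate C.
Round 2: B 28, A 25, D 35. Eliminate A.
Round 3: B 53, D 35. B has a majority.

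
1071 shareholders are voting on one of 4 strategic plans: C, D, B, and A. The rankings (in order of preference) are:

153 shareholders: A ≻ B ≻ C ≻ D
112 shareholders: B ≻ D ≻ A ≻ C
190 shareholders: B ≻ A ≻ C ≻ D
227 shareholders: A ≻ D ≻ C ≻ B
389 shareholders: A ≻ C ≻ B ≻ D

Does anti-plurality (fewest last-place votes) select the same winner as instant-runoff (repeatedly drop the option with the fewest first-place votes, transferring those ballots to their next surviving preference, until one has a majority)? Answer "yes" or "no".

Anti-plurality — last-place votes: C 112, D 732, B 227, A 0. Winner: A.
Instant-runoff — R1 C 0, D 0, B 302, A 769 (A winner). Winner: A.
The two methods agree.

yes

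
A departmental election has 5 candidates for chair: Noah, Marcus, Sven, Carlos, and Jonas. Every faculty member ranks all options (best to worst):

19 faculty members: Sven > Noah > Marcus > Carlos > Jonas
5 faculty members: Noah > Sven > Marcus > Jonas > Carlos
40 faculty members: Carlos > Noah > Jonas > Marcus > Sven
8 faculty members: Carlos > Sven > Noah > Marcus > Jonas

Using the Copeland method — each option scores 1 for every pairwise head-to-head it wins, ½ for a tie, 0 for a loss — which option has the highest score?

Carlos

Noah: beats Marcus, Sven, and Jonas; loses to Carlos → score 3.
Marcus: beats Sven; loses to Noah, Carlos, and Jonas → score 1.
Sven: loses to Noah, Marcus, Carlos, and Jonas → score 0.
Carlos: beats Noah, Marcus, Sven, and Jonas → score 4.
Jonas: beats Marcus and Sven; loses to Noah and Carlos → score 2.
Carlos has the best pairwise record.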